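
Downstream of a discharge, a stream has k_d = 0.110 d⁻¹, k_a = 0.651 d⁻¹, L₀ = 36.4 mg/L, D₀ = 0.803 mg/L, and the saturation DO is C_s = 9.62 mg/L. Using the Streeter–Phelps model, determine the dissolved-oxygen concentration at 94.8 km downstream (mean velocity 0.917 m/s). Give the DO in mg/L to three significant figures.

Travel time t = x/v = 94.8 km / (0.917 m/s) = 94800 m / 0.917 m/s = 103400 s = 1.197 d.
k_d L₀/(k_a−k_d) = 0.110×36.4/(0.651−0.110) = 4.004/0.5410 = 7.401 mg/L.
e^(−k_d t) = e^(−0.110×1.197) = 0.8767; e^(−k_a t) = e^(−0.651×1.197) = 0.4589.
D = 7.401 × (0.8767 − 0.4589) + 0.803 × 0.4589 = 3.092 + 0.3685 = 3.461 mg/L.
DO = C_s − D = 9.62 − 3.461 = 6.159 mg/L.

DO ≈ 6.16 mg/L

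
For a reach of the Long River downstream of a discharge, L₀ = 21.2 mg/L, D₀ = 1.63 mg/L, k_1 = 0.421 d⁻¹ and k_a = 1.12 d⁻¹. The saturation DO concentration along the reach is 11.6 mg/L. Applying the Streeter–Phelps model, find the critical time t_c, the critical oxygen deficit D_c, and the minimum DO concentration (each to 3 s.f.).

At the critical point dD/dt = 0, so k_1 L₀ e^(−k_1 t) = k_a D. Substituting D(t) from the Streeter–Phelps equation and solving for t gives
t_c = ln[(k_a/k_1)(1 − D₀(k_a−k_1)/(k_1 L₀))] / (k_a−k_1).
Here k_a−k_1 = 0.6990 d⁻¹ and 1 − D₀(k_a−k_1)/(k_1 L₀) = 1 − 1.63×0.6990/(0.421×21.2) = 0.8723, so
t_c = ln(2.660 × 0.8723) / 0.6990 = 0.8419 / 0.6990 = 1.204 d.
L(t_c) = L₀ e^(−k_1 t_c) = 21.2 × 0.6023 = 12.77 mg/L, and at the critical point k_a D_c = k_1 L, so D_c = (0.421/1.12) × 12.77 = 4.799 mg/L.
Minimum DO = C_s − D_c = 11.6 − 4.799 = 6.801 mg/L.

t_c ≈ 1.20 d; D_c ≈ 4.80 mg/L; min DO ≈ 6.80 mg/L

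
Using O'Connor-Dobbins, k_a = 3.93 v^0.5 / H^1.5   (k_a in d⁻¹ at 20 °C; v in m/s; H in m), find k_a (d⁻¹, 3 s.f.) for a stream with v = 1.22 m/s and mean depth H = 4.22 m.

k_a ≈ 0.501 d⁻¹

k_a = 3.93 × 1.22^0.5 / 4.22^1.5 = 3.93 × 1.105 / 8.669 = 0.5007 d⁻¹.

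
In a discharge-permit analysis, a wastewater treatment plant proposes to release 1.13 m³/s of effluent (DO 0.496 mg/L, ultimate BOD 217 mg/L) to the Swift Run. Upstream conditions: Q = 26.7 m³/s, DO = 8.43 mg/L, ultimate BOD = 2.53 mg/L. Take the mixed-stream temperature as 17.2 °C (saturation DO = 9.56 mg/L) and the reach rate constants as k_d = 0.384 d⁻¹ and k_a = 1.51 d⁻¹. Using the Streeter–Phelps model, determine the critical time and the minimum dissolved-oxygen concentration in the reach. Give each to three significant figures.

t_c ≈ 0.793 d; minimum DO ≈ 7.45 mg/L

Mixed DO = (26.7×8.43 + 1.13×0.496)/(26.7+1.13) = 225.6/27.83 = 8.108 mg/L.
Mixed L₀ = (26.7×2.53 + 1.13×217)/(27.83) = 312.8/27.83 = 11.24 mg/L.
Initial deficit D₀ = C_s − DO₀ = 9.56 − 8.108 = 1.452 mg/L.
t_c = (1/1.126) ln[(1.51/0.384)(1 − 1.452×1.126/(0.384×11.24))] = 0.8881 × ln(2.442) = 0.7930 d.
D_c = (0.384/1.51) × 11.24 × e^(−0.384×0.7930) = 0.2543 × 11.24 × 0.7375 = 2.108 mg/L.
Minimum DO = 9.56 − 2.108 = 7.452 mg/L.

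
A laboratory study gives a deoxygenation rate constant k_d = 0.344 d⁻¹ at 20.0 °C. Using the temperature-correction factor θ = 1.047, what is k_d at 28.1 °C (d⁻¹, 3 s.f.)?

k_d(T₂) = k_d(T₁) · θ^(T₂−T₁) = 0.344 × 1.047^(28.1−20.0)
= 0.344 × 1.047^8.10 = 0.344 × 1.451 = 0.4990 d⁻¹.

k_d ≈ 0.499 d⁻¹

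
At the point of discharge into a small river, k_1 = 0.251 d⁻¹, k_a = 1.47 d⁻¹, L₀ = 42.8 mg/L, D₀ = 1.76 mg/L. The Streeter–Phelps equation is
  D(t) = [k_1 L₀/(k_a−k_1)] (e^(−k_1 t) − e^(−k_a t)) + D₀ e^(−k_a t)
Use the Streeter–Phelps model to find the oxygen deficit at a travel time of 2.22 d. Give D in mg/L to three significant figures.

k_1 L₀/(k_a−k_1) = 0.251×42.8/(1.47−0.251) = 10.74/1.219 = 8.813 mg/L.
e^(−k_1 t) = e^(−0.251×2.220) = 0.5728; e^(−k_a t) = e^(−1.47×2.220) = 0.03826.
D = 8.813 × (0.5728 − 0.03826) + 1.76 × 0.03826 = 4.711 + 0.06733 = 4.778 mg/L.

D ≈ 4.78 mg/L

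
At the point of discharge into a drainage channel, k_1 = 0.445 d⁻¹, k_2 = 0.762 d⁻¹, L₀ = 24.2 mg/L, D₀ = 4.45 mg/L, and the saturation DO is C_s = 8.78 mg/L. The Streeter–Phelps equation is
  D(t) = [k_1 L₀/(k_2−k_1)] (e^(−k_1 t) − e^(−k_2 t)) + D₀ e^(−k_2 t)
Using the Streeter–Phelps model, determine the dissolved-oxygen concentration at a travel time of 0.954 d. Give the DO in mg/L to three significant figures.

DO ≈ 0.830 mg/L

k_1 L₀/(k_2−k_1) = 0.445×24.2/(0.762−0.445) = 10.77/0.3170 = 33.97 mg/L.
e^(−k_1 t) = e^(−0.445×0.9540) = 0.6541; e^(−k_2 t) = e^(−0.762×0.9540) = 0.4834.
D = 33.97 × (0.6541 − 0.4834) + 4.45 × 0.4834 = 5.799 + 2.151 = 7.950 mg/L.
DO = C_s − D = 8.78 − 7.950 = 0.8302 mg/L.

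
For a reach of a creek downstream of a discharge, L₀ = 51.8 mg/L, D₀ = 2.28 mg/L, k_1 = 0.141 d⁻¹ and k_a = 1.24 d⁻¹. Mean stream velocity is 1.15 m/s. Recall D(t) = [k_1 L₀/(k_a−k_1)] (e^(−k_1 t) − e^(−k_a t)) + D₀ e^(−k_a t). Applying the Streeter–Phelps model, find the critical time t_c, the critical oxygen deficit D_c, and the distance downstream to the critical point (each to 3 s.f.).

t_c ≈ 1.60 d; D_c ≈ 4.70 mg/L; x_c ≈ 159 km

With k_a/k_1 = 8.794 and 1 − D₀(k_a−k_1)/(k_1 L₀) = 0.6569,
t_c = ln(8.794 × 0.6569) / (1.24 − 0.141) = ln(5.777) / 1.099 = 1.754/1.099 = 1.596 d.
L(t_c) = L₀ e^(−k_1 t_c) = 51.8 × 0.7985 = 41.36 mg/L, and at the critical point k_a D_c = k_1 L, so D_c = (0.141/1.24) × 41.36 = 4.703 mg/L.
x_c = v t_c = 1.15 m/s × 1.596 d × 86400 s/d = 158600 m ≈ 159 km.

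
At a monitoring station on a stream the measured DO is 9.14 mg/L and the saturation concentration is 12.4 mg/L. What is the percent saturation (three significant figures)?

% saturation = C/C_s × 100 = 9.14/12.4 × 100 = 73.7 %.

73.7 % saturation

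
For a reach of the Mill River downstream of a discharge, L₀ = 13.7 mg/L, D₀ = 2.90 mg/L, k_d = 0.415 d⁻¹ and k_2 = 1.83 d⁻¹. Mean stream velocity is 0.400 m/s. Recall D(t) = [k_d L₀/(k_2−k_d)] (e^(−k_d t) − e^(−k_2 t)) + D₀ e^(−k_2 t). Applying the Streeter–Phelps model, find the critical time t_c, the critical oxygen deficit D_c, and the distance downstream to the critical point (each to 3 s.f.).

t_c ≈ 0.145 d; D_c ≈ 2.93 mg/L; x_c ≈ 5.00 km

At the critical point dD/dt = 0, so k_d L₀ e^(−k_d t) = k_2 D. Substituting D(t) from the Streeter–Phelps equation and solving for t gives
t_c = ln[(k_2/k_d)(1 − D₀(k_2−k_d)/(k_d L₀))] / (k_2−k_d).
Here k_2−k_d = 1.415 d⁻¹ and 1 − D₀(k_2−k_d)/(k_d L₀) = 1 − 2.90×1.415/(0.415×13.7) = 0.2783, so
t_c = ln(4.410 × 0.2783) / 1.415 = 0.2046 / 1.415 = 0.1446 d.
D_c = (k_d/k_2) L₀ e^(−k_d t_c) = (0.415/1.83) × 13.7 × e^(−0.415×0.1446) = 0.2268 × 13.7 × 0.9418 = 2.926 mg/L.
x_c = v t_c = 0.400 m/s × 0.1446 d × 86400 s/d = 4996 m ≈ 5.00 km.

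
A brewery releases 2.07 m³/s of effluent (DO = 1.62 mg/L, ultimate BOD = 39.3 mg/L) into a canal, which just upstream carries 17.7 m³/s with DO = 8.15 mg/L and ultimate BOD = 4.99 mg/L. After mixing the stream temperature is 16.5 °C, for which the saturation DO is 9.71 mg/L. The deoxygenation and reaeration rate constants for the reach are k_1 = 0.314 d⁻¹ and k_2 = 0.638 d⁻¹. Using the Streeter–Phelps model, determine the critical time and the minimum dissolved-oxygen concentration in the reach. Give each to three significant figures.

Mixed DO = (17.7×8.15 + 2.07×1.62)/(17.7+2.07) = 147.6/19.77 = 7.466 mg/L.
Mixed L₀ = (17.7×4.99 + 2.07×39.3)/(19.77) = 169.7/19.77 = 8.582 mg/L.
Initial deficit D₀ = C_s − DO₀ = 9.71 − 7.466 = 2.244 mg/L.
t_c = (1/0.3240) ln[(0.638/0.314)(1 − 2.244×0.3240/(0.314×8.582))] = 3.086 × ln(1.484) = 1.218 d.
D_c = (0.314/0.638) × 8.582 × e^(−0.314×1.218) = 0.4922 × 8.582 × 0.6822 = 2.882 mg/L.
Minimum DO = 9.71 − 2.882 = 6.828 mg/L.

t_c ≈ 1.22 d; minimum DO ≈ 6.83 mg/L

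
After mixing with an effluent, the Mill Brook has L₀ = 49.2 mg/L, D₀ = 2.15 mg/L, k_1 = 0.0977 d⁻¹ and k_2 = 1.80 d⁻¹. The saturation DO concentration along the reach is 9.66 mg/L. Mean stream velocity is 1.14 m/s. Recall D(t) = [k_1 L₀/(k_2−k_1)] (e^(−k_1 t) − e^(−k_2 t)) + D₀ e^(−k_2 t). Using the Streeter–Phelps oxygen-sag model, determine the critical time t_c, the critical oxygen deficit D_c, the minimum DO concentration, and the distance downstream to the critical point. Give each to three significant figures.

With k_2/k_1 = 18.42 and 1 − D₀(k_2−k_1)/(k_1 L₀) = 0.2386,
t_c = ln(18.42 × 0.2386) / (1.80 − 0.0977) = ln(4.396) / 1.702 = 1.481/1.702 = 0.8698 d.
L(t_c) = L₀ e^(−k_1 t_c) = 49.2 × 0.9185 = 45.19 mg/L, and at the critical point k_2 D_c = k_1 L, so D_c = (0.0977/1.80) × 45.19 = 2.453 mg/L.
Minimum DO = C_s − D_c = 9.66 − 2.453 = 7.207 mg/L.
x_c = v t_c = 1.14 m/s × 0.8698 d × 86400 s/d = 85670 m ≈ 85.7 km.

t_c ≈ 0.870 d; D_c ≈ 2.45 mg/L; min DO ≈ 7.21 mg/L; x_c ≈ 85.7 km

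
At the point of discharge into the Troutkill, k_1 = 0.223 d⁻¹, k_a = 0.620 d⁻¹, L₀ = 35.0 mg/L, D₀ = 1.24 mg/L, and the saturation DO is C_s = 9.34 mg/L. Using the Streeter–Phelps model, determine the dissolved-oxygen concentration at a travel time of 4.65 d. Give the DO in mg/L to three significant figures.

DO ≈ 3.40 mg/L

k_1 L₀/(k_a−k_1) = 0.223×35.0/(0.620−0.223) = 7.805/0.3970 = 19.66 mg/L.
e^(−k_1 t) = e^(−0.223×4.650) = 0.3545; e^(−k_a t) = e^(−0.620×4.650) = 0.05597.
D = 19.66 × (0.3545 − 0.05597) + 1.24 × 0.05597 = 5.870 + 0.06940 = 5.939 mg/L.
DO = C_s − D = 9.34 − 5.939 = 3.401 mg/L.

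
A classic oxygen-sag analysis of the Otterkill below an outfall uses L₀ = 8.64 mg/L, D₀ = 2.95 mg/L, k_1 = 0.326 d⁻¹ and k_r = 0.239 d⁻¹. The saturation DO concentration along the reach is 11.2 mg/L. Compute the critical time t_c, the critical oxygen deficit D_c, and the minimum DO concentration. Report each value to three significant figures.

t_c ≈ 2.57 d; D_c ≈ 5.11 mg/L; min DO ≈ 6.09 mg/L

t_c = [1/(k_r−k_1)] ln[(k_r/k_1)(1 − D₀(k_r−k_1)/(k_1 L₀))]
= [1/(0.239−0.326)] ln[(0.239/0.326)(1 − 2.95×-0.08700/(0.326×8.64))]
= (1/-0.08700) ln[0.7331 × 1.091] = -11.49 × ln(0.7999) = -11.49 × -0.2232 = 2.566 d.
D_c = (k_1/k_r) L₀ e^(−k_1 t_c) = (0.326/0.239) × 8.64 × e^(−0.326×2.566) = 1.364 × 8.64 × 0.4332 = 5.106 mg/L.
Minimum DO = C_s − D_c = 11.2 − 5.106 = 6.094 mg/L.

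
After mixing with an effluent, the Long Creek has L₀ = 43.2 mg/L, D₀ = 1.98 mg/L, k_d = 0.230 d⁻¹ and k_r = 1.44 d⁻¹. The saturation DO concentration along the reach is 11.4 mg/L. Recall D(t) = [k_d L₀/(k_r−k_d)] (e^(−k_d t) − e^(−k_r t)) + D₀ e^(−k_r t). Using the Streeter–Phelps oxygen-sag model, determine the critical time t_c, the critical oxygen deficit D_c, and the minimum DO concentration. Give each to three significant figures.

t_c = [1/(k_r−k_d)] ln[(k_r/k_d)(1 − D₀(k_r−k_d)/(k_d L₀))]
= [1/(1.44−0.230)] ln[(1.44/0.230)(1 − 1.98×1.210/(0.230×43.2))]
= (1/1.210) ln[6.261 × 0.7589] = 0.8264 × ln(4.751) = 0.8264 × 1.558 = 1.288 d.
L(t_c) = L₀ e^(−k_d t_c) = 43.2 × 0.7436 = 32.12 mg/L, and at the critical point k_r D_c = k_d L, so D_c = (0.230/1.44) × 32.12 = 5.131 mg/L.
Minimum DO = C_s − D_c = 11.4 − 5.131 = 6.269 mg/L.

t_c ≈ 1.29 d; D_c ≈ 5.13 mg/L; min DO ≈ 6.27 mg/L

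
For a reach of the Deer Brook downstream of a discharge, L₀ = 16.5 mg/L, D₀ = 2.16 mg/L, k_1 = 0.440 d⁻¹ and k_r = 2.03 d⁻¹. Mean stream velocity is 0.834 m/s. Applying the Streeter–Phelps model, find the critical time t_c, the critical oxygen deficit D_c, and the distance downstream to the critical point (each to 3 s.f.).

t_c ≈ 0.559 d; D_c ≈ 2.80 mg/L; x_c ≈ 40.3 km

t_c = [1/(k_r−k_1)] ln[(k_r/k_1)(1 − D₀(k_r−k_1)/(k_1 L₀))]
= [1/(2.03−0.440)] ln[(2.03/0.440)(1 − 2.16×1.590/(0.440×16.5))]
= (1/1.590) ln[4.614 × 0.5269] = 0.6289 × ln(2.431) = 0.6289 × 0.8884 = 0.5587 d.
D_c = (k_1/k_r) L₀ e^(−k_1 t_c) = (0.440/2.03) × 16.5 × e^(−0.440×0.5587) = 0.2167 × 16.5 × 0.7821 = 2.797 mg/L.
x_c = v t_c = 0.834 m/s × 0.5587 d × 86400 s/d = 40260 m ≈ 40.3 km.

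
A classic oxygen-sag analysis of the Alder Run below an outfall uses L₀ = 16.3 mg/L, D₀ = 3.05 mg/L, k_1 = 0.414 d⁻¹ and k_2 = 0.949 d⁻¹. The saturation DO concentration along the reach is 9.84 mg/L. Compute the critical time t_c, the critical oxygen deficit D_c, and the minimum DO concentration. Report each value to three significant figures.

t_c = [1/(k_2−k_1)] ln[(k_2/k_1)(1 − D₀(k_2−k_1)/(k_1 L₀))]
= [1/(0.949−0.414)] ln[(0.949/0.414)(1 − 3.05×0.5350/(0.414×16.3))]
= (1/0.5350) ln[2.292 × 0.7582] = 1.869 × ln(1.738) = 1.869 × 0.5527 = 1.033 d.
L(t_c) = L₀ e^(−k_1 t_c) = 16.3 × 0.6520 = 10.63 mg/L, and at the critical point k_2 D_c = k_1 L, so D_c = (0.414/0.949) × 10.63 = 4.636 mg/L.
Minimum DO = C_s − D_c = 9.84 − 4.636 = 5.204 mg/L.

t_c ≈ 1.03 d; D_c ≈ 4.64 mg/L; min DO ≈ 5.20 mg/L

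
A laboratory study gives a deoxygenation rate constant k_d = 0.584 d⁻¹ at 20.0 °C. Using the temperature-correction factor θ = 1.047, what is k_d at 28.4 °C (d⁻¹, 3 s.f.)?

k_d ≈ 0.859 d⁻¹

k_d(T₂) = k_d(T₁) · θ^(T₂−T₁) = 0.584 × 1.047^(28.4−20.0)
= 0.584 × 1.047^8.40 = 0.584 × 1.471 = 0.8589 d⁻¹.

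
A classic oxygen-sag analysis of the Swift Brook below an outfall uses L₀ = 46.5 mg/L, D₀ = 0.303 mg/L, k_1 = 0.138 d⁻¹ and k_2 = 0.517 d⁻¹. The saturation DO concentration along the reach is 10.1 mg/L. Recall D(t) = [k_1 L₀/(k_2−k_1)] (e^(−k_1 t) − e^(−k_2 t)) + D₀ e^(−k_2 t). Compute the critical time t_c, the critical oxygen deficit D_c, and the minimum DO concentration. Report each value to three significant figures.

t_c = [1/(k_2−k_1)] ln[(k_2/k_1)(1 − D₀(k_2−k_1)/(k_1 L₀))]
= [1/(0.517−0.138)] ln[(0.517/0.138)(1 − 0.303×0.3790/(0.138×46.5))]
= (1/0.3790) ln[3.746 × 0.9821] = 2.639 × ln(3.679) = 2.639 × 1.303 = 3.437 d.
L(t_c) = L₀ e^(−k_1 t_c) = 46.5 × 0.6223 = 28.94 mg/L, and at the critical point k_2 D_c = k_1 L, so D_c = (0.138/0.517) × 28.94 = 7.724 mg/L.
Minimum DO = C_s − D_c = 10.1 − 7.724 = 2.376 mg/L.

t_c ≈ 3.44 d; D_c ≈ 7.72 mg/L; min DO ≈ 2.38 mg/L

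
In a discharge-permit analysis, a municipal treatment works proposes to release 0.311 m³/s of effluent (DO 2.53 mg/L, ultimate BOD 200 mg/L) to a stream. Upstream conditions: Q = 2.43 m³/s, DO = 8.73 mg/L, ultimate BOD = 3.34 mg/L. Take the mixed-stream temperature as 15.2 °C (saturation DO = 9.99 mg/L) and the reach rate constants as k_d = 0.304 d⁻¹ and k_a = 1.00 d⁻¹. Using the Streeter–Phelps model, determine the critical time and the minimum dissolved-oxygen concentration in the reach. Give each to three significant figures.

Mixed DO = (2.43×8.73 + 0.311×2.53)/(2.43+0.311) = 22.00/2.741 = 8.027 mg/L.
Mixed L₀ = (2.43×3.34 + 0.311×200)/(2.741) = 70.32/2.741 = 25.65 mg/L.
Initial deficit D₀ = C_s − DO₀ = 9.99 − 8.027 = 1.963 mg/L.
t_c = (1/0.6960) ln[(1.00/0.304)(1 − 1.963×0.6960/(0.304×25.65))] = 1.437 × ln(2.713) = 1.434 d.
D_c = (0.304/1.00) × 25.65 × e^(−0.304×1.434) = 0.3040 × 25.65 × 0.6467 = 5.043 mg/L.
Minimum DO = 9.99 − 5.043 = 4.947 mg/L.

t_c ≈ 1.43 d; minimum DO ≈ 4.95 mg/L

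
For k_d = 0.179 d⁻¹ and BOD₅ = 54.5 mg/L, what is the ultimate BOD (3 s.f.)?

L₀ ≈ 92.2 mg/L

BOD₅ = L₀(1 − e^(−5k_d)) ⇒ L₀ = BOD₅ / (1 − e^(−5×0.179))
= 54.5 / (1 − 0.4086) = 54.5 / 0.5914 = 92.16 mg/L.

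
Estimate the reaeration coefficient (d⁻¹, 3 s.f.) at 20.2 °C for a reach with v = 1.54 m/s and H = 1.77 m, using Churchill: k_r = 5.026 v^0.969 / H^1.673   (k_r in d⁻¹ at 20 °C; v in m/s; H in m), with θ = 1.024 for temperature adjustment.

k_r ≈ 2.95 d⁻¹

k_r(20) = 5.026 × 1.54^0.969 / 1.77^1.673 = 5.026 × 1.520 / 2.599 = 2.938 d⁻¹.
k_r(20.2) = 2.938 × 1.024^(20.2−20) = 2.938 × 1.005 = 2.952 d⁻¹.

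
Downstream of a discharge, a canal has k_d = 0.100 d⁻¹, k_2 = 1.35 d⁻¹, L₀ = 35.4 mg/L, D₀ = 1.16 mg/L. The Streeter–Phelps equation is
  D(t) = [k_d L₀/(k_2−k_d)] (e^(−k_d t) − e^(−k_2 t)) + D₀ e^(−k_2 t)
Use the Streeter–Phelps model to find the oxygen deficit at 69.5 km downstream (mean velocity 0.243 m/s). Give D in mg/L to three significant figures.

D ≈ 2.01 mg/L

Travel time t = x/v = 69.5 km / (0.243 m/s) = 69500 m / 0.243 m/s = 286000 s = 3.310 d.
k_d L₀/(k_2−k_d) = 0.100×35.4/(1.35−0.100) = 3.540/1.250 = 2.832 mg/L.
e^(−k_d t) = e^(−0.100×3.310) = 0.7182; e^(−k_2 t) = e^(−1.35×3.310) = 0.01146.
D = 2.832 × (0.7182 − 0.01146) + 1.16 × 0.01146 = 2.001 + 0.01329 = 2.015 mg/L.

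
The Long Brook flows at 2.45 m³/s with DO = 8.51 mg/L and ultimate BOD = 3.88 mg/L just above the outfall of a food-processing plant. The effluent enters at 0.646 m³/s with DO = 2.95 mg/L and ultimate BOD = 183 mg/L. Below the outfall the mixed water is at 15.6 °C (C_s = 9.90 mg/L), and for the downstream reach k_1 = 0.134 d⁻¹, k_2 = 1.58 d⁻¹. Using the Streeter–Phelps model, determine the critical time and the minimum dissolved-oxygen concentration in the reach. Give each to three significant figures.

t_c ≈ 0.946 d; minimum DO ≈ 6.82 mg/L

Mixed DO = (2.45×8.51 + 0.646×2.95)/(2.45+0.646) = 22.76/3.096 = 7.350 mg/L.
Mixed L₀ = (2.45×3.88 + 0.646×183)/(3.096) = 127.7/3.096 = 41.25 mg/L.
Initial deficit D₀ = C_s − DO₀ = 9.90 − 7.350 = 2.550 mg/L.
t_c = (1/1.446) ln[(1.58/0.134)(1 − 2.550×1.446/(0.134×41.25))] = 0.6916 × ln(3.926) = 0.9458 d.
D_c = (0.134/1.58) × 41.25 × e^(−0.134×0.9458) = 0.08481 × 41.25 × 0.8810 = 3.082 mg/L.
Minimum DO = 9.90 − 3.082 = 6.818 mg/L.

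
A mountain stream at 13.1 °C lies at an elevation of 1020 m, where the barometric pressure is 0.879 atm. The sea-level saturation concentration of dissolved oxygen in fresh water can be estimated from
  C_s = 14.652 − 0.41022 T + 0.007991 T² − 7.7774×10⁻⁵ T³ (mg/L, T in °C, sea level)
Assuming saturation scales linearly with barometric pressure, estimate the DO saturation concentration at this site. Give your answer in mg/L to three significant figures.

C_s ≈ 9.21 mg/L

At sea level: C_s = 14.652 − 0.41022×13.1 + 0.007991×13.1² − 7.7774×10⁻⁵×13.1³ = 10.47 mg/L.
Pressure correction: C_s' = 10.47 × 0.879 = 9.207 mg/L.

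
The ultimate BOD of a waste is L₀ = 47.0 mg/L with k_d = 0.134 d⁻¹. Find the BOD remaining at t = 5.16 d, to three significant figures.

L_t = L₀ e^(−k_d t) = 47.0 × e^(−0.134×5.16) = 47.0 × 0.5009 = 23.54 mg/L.

L ≈ 23.5 mg/L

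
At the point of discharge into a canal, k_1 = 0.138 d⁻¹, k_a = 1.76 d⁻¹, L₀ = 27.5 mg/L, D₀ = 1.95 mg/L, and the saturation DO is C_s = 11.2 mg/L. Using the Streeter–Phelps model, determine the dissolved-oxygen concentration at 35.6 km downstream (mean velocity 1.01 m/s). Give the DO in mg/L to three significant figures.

DO ≈ 9.18 mg/L

Travel time t = x/v = 35.6 km / (1.01 m/s) = 35600 m / 1.01 m/s = 35250 s = 0.4080 d.
k_1 L₀/(k_a−k_1) = 0.138×27.5/(1.76−0.138) = 3.795/1.622 = 2.340 mg/L.
e^(−k_1 t) = e^(−0.138×0.4080) = 0.9453; e^(−k_a t) = e^(−1.76×0.4080) = 0.4877.
D = 2.340 × (0.9453 − 0.4877) + 1.95 × 0.4877 = 1.070 + 0.9511 = 2.022 mg/L.
DO = C_s − D = 11.2 − 2.022 = 9.178 mg/L.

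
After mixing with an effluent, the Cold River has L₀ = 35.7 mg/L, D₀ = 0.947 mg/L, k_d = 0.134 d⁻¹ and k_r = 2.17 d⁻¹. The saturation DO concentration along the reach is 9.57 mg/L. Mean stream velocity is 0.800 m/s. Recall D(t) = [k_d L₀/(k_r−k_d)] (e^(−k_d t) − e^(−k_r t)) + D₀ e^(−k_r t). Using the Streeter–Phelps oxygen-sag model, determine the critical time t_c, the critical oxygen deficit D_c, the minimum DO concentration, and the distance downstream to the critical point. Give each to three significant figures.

At the critical point dD/dt = 0, so k_d L₀ e^(−k_d t) = k_r D. Substituting D(t) from the Streeter–Phelps equation and solving for t gives
t_c = ln[(k_r/k_d)(1 − D₀(k_r−k_d)/(k_d L₀))] / (k_r−k_d).
Here k_r−k_d = 2.036 d⁻¹ and 1 − D₀(k_r−k_d)/(k_d L₀) = 1 − 0.947×2.036/(0.134×35.7) = 0.5970, so
t_c = ln(16.19 × 0.5970) / 2.036 = 2.269 / 2.036 = 1.114 d.
D_c = (k_d/k_r) L₀ e^(−k_d t_c) = (0.134/2.17) × 35.7 × e^(−0.134×1.114) = 0.06175 × 35.7 × 0.8613 = 1.899 mg/L.
Minimum DO = C_s − D_c = 9.57 − 1.899 = 7.671 mg/L.
x_c = v t_c = 0.800 m/s × 1.114 d × 86400 s/d = 77020 m ≈ 77.0 km.

t_c ≈ 1.11 d; D_c ≈ 1.90 mg/L; min DO ≈ 7.67 mg/L; x_c ≈ 77.0 km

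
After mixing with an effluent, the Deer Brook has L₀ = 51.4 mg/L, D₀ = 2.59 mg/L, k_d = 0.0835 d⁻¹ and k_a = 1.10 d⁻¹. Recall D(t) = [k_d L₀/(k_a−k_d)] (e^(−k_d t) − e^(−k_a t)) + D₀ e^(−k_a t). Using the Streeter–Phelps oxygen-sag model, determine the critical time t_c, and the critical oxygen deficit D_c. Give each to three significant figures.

t_c ≈ 1.60 d; D_c ≈ 3.41 mg/L

With k_a/k_d = 13.17 and 1 − D₀(k_a−k_d)/(k_d L₀) = 0.3866,
t_c = ln(13.17 × 0.3866) / (1.10 − 0.0835) = ln(5.093) / 1.017 = 1.628/1.017 = 1.601 d.
D_c = (k_d/k_a) L₀ e^(−k_d t_c) = (0.0835/1.10) × 51.4 × e^(−0.0835×1.601) = 0.07591 × 51.4 × 0.8748 = 3.413 mg/L.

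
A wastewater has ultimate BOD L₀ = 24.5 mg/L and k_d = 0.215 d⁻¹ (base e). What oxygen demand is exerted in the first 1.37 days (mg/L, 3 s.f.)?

y_t = L₀(1 − e^(−k_d t)) = 24.5 × (1 − e^(−0.215×1.37))
= 24.5 × (1 − 0.7449) = 24.5 × 0.2551 = 6.251 mg/L.

y ≈ 6.25 mg/L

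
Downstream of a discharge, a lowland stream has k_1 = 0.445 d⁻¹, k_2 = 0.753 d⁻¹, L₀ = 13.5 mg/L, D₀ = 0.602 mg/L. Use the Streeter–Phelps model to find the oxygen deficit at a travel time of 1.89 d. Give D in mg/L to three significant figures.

k_1 L₀/(k_2−k_1) = 0.445×13.5/(0.753−0.445) = 6.008/0.3080 = 19.50 mg/L.
e^(−k_1 t) = e^(−0.445×1.890) = 0.4313; e^(−k_2 t) = e^(−0.753×1.890) = 0.2409.
D = 19.50 × (0.4313 − 0.2409) + 0.602 × 0.2409 = 3.712 + 0.1451 = 3.857 mg/L.

D ≈ 3.86 mg/L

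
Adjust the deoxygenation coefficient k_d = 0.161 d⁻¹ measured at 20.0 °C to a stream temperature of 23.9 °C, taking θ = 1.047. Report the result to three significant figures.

k_d ≈ 0.193 d⁻¹

k_d(T₂) = k_d(T₁) · θ^(T₂−T₁) = 0.161 × 1.047^(23.9−20.0)
= 0.161 × 1.047^3.90 = 0.161 × 1.196 = 0.1926 d⁻¹.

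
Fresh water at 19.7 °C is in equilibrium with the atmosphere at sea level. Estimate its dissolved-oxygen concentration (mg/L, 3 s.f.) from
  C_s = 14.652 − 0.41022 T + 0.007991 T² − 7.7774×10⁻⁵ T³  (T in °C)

C_s = 14.652 − 0.41022×19.7 + 0.007991×19.7² − 7.7774×10⁻⁵×19.7³ = 9.077 mg/L.

C_s ≈ 9.08 mg/L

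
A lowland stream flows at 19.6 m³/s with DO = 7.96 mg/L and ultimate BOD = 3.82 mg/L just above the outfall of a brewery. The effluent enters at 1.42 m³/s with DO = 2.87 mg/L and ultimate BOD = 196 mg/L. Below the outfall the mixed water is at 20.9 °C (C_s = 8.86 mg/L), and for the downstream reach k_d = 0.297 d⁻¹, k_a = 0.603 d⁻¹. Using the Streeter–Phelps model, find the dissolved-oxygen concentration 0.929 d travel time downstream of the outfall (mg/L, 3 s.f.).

DO ≈ 5.09 mg/L

Mixed DO = (19.6×7.96 + 1.42×2.87)/(19.6+1.42) = 160.1/21.02 = 7.616 mg/L.
Mixed L₀ = (19.6×3.82 + 1.42×196)/(21.02) = 353.2/21.02 = 16.80 mg/L.
Initial deficit D₀ = C_s − DO₀ = 8.86 − 7.616 = 1.244 mg/L.
D(0.929) = [0.297×16.80/(0.603−0.297)](e^(−0.297×0.929) − e^(−0.603×0.929)) + 1.244 e^(−0.603×0.929)
= 16.31 × (0.7589 − 0.5711) + 1.244 × 0.5711 = 3.773 mg/L.
DO = 8.86 − 3.773 = 5.087 mg/L.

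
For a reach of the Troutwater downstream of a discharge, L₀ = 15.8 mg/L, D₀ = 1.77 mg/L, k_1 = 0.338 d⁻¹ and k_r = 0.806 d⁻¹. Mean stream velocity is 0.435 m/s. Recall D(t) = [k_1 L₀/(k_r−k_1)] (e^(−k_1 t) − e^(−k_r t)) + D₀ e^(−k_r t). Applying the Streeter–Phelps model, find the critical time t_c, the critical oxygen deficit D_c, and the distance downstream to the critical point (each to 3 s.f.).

t_c ≈ 1.50 d; D_c ≈ 4.00 mg/L; x_c ≈ 56.3 km

With k_r/k_1 = 2.385 and 1 − D₀(k_r−k_1)/(k_1 L₀) = 0.8449,
t_c = ln(2.385 × 0.8449) / (0.806 − 0.338) = ln(2.015) / 0.4680 = 0.7005/0.4680 = 1.497 d.
L(t_c) = L₀ e^(−k_1 t_c) = 15.8 × 0.6030 = 9.527 mg/L, and at the critical point k_r D_c = k_1 L, so D_c = (0.338/0.806) × 9.527 = 3.995 mg/L.
x_c = v t_c = 0.435 m/s × 1.497 d × 86400 s/d = 56250 m ≈ 56.3 km.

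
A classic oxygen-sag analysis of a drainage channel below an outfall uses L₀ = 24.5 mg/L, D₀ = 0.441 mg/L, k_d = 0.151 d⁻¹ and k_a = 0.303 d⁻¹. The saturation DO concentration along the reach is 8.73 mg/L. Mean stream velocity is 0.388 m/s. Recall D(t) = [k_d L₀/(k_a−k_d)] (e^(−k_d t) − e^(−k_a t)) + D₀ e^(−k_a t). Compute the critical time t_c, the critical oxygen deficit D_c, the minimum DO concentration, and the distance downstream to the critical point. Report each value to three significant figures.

t_c ≈ 4.46 d; D_c ≈ 6.22 mg/L; min DO ≈ 2.51 mg/L; x_c ≈ 150 km

With k_a/k_d = 2.007 and 1 − D₀(k_a−k_d)/(k_d L₀) = 0.9819,
t_c = ln(2.007 × 0.9819) / (0.303 − 0.151) = ln(1.970) / 0.1520 = 0.6782/0.1520 = 4.462 d.
L(t_c) = L₀ e^(−k_d t_c) = 24.5 × 0.5098 = 12.49 mg/L, and at the critical point k_a D_c = k_d L, so D_c = (0.151/0.303) × 12.49 = 6.225 mg/L.
Minimum DO = C_s − D_c = 8.73 − 6.225 = 2.505 mg/L.
x_c = v t_c = 0.388 m/s × 4.462 d × 86400 s/d = 149600 m ≈ 150 km.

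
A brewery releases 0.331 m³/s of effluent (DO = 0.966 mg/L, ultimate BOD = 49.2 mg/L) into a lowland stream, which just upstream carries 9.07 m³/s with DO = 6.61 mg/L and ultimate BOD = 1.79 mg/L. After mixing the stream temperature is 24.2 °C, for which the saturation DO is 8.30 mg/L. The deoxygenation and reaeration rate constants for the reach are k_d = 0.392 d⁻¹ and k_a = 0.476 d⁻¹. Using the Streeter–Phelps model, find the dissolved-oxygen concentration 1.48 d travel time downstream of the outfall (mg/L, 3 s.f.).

DO ≈ 6.31 mg/L

Mixed DO = (9.07×6.61 + 0.331×0.966)/(9.07+0.331) = 60.27/9.401 = 6.411 mg/L.
Mixed L₀ = (9.07×1.79 + 0.331×49.2)/(9.401) = 32.52/9.401 = 3.459 mg/L.
Initial deficit D₀ = C_s − DO₀ = 8.30 − 6.411 = 1.889 mg/L.
D(1.48) = [0.392×3.459/(0.476−0.392)](e^(−0.392×1.48) − e^(−0.476×1.48)) + 1.889 e^(−0.476×1.48)
= 16.14 × (0.5598 − 0.4944) + 1.889 × 0.4944 = 1.990 mg/L.
DO = 8.30 − 1.990 = 6.310 mg/L.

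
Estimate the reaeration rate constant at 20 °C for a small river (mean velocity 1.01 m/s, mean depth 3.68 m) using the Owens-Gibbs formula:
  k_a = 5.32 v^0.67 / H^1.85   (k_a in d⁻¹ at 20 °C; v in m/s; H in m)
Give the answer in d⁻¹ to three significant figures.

k_a = 5.32 × 1.01^0.67 / 3.68^1.85 = 5.32 × 1.007 / 11.14 = 0.4808 d⁻¹.

k_a ≈ 0.481 d⁻¹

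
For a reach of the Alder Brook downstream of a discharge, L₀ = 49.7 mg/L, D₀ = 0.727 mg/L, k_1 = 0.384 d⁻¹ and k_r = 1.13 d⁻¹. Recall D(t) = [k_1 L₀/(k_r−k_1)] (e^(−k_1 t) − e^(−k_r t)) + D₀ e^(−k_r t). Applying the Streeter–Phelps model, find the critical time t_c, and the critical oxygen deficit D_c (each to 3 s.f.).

At the critical point dD/dt = 0, so k_1 L₀ e^(−k_1 t) = k_r D. Substituting D(t) from the Streeter–Phelps equation and solving for t gives
t_c = ln[(k_r/k_1)(1 − D₀(k_r−k_1)/(k_1 L₀))] / (k_r−k_1).
Here k_r−k_1 = 0.7460 d⁻¹ and 1 − D₀(k_r−k_1)/(k_1 L₀) = 1 − 0.727×0.7460/(0.384×49.7) = 0.9716, so
t_c = ln(2.943 × 0.9716) / 0.7460 = 1.051 / 0.7460 = 1.408 d.
D_c = (k_1/k_r) L₀ e^(−k_1 t_c) = (0.384/1.13) × 49.7 × e^(−0.384×1.408) = 0.3398 × 49.7 × 0.5823 = 9.835 mg/L.

t_c ≈ 1.41 d; D_c ≈ 9.83 mg/L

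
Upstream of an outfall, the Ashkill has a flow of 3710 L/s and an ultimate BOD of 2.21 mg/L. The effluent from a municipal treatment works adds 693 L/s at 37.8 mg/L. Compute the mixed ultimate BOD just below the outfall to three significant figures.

Flow-weighted mixing: C = (Q_r C_r + Q_w C_w)/(Q_r + Q_w)
= (3710×2.21 + 693×37.8)/(3710 + 693) = 34390/4403 = 7.812 mg/L.

7.81 mg/L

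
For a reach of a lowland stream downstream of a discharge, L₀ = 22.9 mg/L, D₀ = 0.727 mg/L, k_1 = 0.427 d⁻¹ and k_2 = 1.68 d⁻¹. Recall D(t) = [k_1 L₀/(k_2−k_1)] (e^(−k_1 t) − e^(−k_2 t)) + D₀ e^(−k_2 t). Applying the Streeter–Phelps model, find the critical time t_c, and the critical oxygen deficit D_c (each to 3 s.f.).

t_c ≈ 1.02 d; D_c ≈ 3.77 mg/L

At the critical point dD/dt = 0, so k_1 L₀ e^(−k_1 t) = k_2 D. Substituting D(t) from the Streeter–Phelps equation and solving for t gives
t_c = ln[(k_2/k_1)(1 − D₀(k_2−k_1)/(k_1 L₀))] / (k_2−k_1).
Here k_2−k_1 = 1.253 d⁻¹ and 1 − D₀(k_2−k_1)/(k_1 L₀) = 1 − 0.727×1.253/(0.427×22.9) = 0.9068, so
t_c = ln(3.934 × 0.9068) / 1.253 = 1.272 / 1.253 = 1.015 d.
D_c = (k_1/k_2) L₀ e^(−k_1 t_c) = (0.427/1.68) × 22.9 × e^(−0.427×1.015) = 0.2542 × 22.9 × 0.6483 = 3.773 mg/L.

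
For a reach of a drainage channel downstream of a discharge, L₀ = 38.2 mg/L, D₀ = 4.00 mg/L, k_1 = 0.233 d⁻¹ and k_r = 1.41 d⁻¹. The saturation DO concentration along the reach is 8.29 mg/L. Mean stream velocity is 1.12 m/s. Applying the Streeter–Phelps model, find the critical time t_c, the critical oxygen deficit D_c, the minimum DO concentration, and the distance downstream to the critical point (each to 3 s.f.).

t_c = [1/(k_r−k_1)] ln[(k_r/k_1)(1 − D₀(k_r−k_1)/(k_1 L₀))]
= [1/(1.41−0.233)] ln[(1.41/0.233)(1 − 4.00×1.177/(0.233×38.2))]
= (1/1.177) ln[6.052 × 0.4710] = 0.8496 × ln(2.851) = 0.8496 × 1.048 = 0.8900 d.
D_c = (k_1/k_r) L₀ e^(−k_1 t_c) = (0.233/1.41) × 38.2 × e^(−0.233×0.8900) = 0.1652 × 38.2 × 0.8127 = 5.130 mg/L.
Minimum DO = C_s − D_c = 8.29 − 5.130 = 3.160 mg/L.
x_c = v t_c = 1.12 m/s × 0.8900 d × 86400 s/d = 86120 m ≈ 86.1 km.

t_c ≈ 0.890 d; D_c ≈ 5.13 mg/L; min DO ≈ 3.16 mg/L; x_c ≈ 86.1 km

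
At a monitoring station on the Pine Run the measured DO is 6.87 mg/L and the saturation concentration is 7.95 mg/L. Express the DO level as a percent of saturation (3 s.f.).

86.4 % saturation

% saturation = C/C_s × 100 = 6.87/7.95 × 100 = 86.4 %.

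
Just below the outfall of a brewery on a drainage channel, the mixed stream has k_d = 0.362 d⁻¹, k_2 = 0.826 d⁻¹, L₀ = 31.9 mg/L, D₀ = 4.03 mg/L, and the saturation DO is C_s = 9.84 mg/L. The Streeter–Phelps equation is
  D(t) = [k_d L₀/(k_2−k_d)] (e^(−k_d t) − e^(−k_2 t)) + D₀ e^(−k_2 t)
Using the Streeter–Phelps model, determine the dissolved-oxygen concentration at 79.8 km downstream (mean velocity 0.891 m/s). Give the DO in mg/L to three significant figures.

Travel time t = x/v = 79.8 km / (0.891 m/s) = 79800 m / 0.891 m/s = 89560 s = 1.037 d.
k_d L₀/(k_2−k_d) = 0.362×31.9/(0.826−0.362) = 11.55/0.4640 = 24.89 mg/L.
e^(−k_d t) = e^(−0.362×1.037) = 0.6871; e^(−k_2 t) = e^(−0.826×1.037) = 0.4248.
D = 24.89 × (0.6871 − 0.4248) + 4.03 × 0.4248 = 6.529 + 1.712 = 8.241 mg/L.
DO = C_s − D = 9.84 − 8.241 = 1.599 mg/L.

DO ≈ 1.60 mg/L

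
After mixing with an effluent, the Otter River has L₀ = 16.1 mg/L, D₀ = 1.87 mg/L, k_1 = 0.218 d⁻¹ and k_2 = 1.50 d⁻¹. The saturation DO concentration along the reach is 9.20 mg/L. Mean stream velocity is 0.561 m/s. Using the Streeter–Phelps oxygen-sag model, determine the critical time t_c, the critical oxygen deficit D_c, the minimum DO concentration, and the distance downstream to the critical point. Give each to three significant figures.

t_c ≈ 0.608 d; D_c ≈ 2.05 mg/L; min DO ≈ 7.15 mg/L; x_c ≈ 29.5 km

With k_2/k_1 = 6.881 and 1 − D₀(k_2−k_1)/(k_1 L₀) = 0.3170,
t_c = ln(6.881 × 0.3170) / (1.50 − 0.218) = ln(2.181) / 1.282 = 0.7797/1.282 = 0.6082 d.
D_c = (k_1/k_2) L₀ e^(−k_1 t_c) = (0.218/1.50) × 16.1 × e^(−0.218×0.6082) = 0.1453 × 16.1 × 0.8758 = 2.049 mg/L.
Minimum DO = C_s − D_c = 9.20 − 2.049 = 7.151 mg/L.
x_c = v t_c = 0.561 m/s × 0.6082 d × 86400 s/d = 29480 m ≈ 29.5 km.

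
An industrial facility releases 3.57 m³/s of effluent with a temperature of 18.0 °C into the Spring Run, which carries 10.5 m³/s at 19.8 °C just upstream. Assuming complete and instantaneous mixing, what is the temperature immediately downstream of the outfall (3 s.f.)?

Flow-weighted mixing: C = (Q_r C_r + Q_w C_w)/(Q_r + Q_w)
= (10.5×19.8 + 3.57×18.0)/(10.5 + 3.57) = 272.2/14.07 = 19.34 °C.

19.3 °C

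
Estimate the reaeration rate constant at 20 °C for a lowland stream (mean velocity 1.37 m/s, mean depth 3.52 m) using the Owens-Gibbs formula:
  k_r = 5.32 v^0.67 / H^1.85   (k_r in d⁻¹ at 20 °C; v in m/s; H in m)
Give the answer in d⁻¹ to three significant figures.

k_r = 5.32 × 1.37^0.67 / 3.52^1.85 = 5.32 × 1.235 / 10.26 = 0.6403 d⁻¹.

k_r ≈ 0.640 d⁻¹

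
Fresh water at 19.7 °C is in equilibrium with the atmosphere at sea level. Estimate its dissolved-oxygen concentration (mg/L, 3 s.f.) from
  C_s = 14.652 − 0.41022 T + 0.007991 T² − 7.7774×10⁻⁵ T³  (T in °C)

C_s = 14.652 − 0.41022×19.7 + 0.007991×19.7² − 7.7774×10⁻⁵×19.7³ = 9.077 mg/L.

C_s ≈ 9.08 mg/L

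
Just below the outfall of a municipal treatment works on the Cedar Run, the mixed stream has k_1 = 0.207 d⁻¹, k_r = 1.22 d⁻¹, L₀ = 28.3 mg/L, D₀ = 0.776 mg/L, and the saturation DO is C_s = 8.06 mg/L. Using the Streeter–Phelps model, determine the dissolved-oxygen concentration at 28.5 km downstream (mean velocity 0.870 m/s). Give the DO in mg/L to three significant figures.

Travel time t = x/v = 28.5 km / (0.870 m/s) = 28500 m / 0.870 m/s = 32760 s = 0.3792 d.
k_1 L₀/(k_r−k_1) = 0.207×28.3/(1.22−0.207) = 5.858/1.013 = 5.783 mg/L.
e^(−k_1 t) = e^(−0.207×0.3792) = 0.9245; e^(−k_r t) = e^(−1.22×0.3792) = 0.6297.
D = 5.783 × (0.9245 − 0.6297) + 0.776 × 0.6297 = 1.705 + 0.4886 = 2.194 mg/L.
DO = C_s − D = 8.06 − 2.194 = 5.866 mg/L.

DO ≈ 5.87 mg/L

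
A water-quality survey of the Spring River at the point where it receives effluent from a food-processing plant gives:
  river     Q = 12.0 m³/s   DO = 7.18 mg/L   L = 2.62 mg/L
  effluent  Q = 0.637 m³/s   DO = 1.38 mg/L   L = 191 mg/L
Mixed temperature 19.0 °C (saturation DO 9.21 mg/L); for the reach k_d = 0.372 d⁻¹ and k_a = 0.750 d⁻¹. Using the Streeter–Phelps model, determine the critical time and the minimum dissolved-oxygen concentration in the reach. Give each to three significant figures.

t_c ≈ 1.28 d; minimum DO ≈ 5.48 mg/L

Mixed DO = (12.0×7.18 + 0.637×1.38)/(12.0+0.637) = 87.04/12.64 = 6.888 mg/L.
Mixed L₀ = (12.0×2.62 + 0.637×191)/(12.64) = 153.1/12.64 = 12.12 mg/L.
Initial deficit D₀ = C_s − DO₀ = 9.21 − 6.888 = 2.322 mg/L.
t_c = (1/0.3780) ln[(0.750/0.372)(1 − 2.322×0.3780/(0.372×12.12))] = 2.646 × ln(1.623) = 1.282 d.
D_c = (0.372/0.750) × 12.12 × e^(−0.372×1.282) = 0.4960 × 12.12 × 0.6207 = 3.730 mg/L.
Minimum DO = 9.21 − 3.730 = 5.480 mg/L.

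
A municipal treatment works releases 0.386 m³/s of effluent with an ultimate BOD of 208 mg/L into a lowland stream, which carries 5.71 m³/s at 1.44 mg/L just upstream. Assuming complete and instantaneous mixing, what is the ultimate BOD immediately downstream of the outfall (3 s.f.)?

Flow-weighted mixing: C = (Q_r C_r + Q_w C_w)/(Q_r + Q_w)
= (5.71×1.44 + 0.386×208)/(5.71 + 0.386) = 88.51/6.096 = 14.52 mg/L.

14.5 mg/L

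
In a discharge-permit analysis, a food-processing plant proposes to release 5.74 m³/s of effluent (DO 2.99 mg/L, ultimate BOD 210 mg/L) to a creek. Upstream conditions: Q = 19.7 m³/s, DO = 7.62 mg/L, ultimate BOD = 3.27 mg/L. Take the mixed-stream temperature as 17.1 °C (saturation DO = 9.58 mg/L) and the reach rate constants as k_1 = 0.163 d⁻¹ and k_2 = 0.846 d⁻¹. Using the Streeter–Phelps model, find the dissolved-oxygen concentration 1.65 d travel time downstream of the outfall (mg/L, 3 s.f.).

Mixed DO = (19.7×7.62 + 5.74×2.99)/(19.7+5.74) = 167.3/25.44 = 6.575 mg/L.
Mixed L₀ = (19.7×3.27 + 5.74×210)/(25.44) = 1270/25.44 = 49.91 mg/L.
Initial deficit D₀ = C_s − DO₀ = 9.58 − 6.575 = 3.005 mg/L.
D(1.65) = [0.163×49.91/(0.846−0.163)](e^(−0.163×1.65) − e^(−0.846×1.65)) + 3.005 e^(−0.846×1.65)
= 11.91 × (0.7642 − 0.2476) + 3.005 × 0.2476 = 6.897 mg/L.
DO = 9.58 − 6.897 = 2.683 mg/L.

DO ≈ 2.68 mg/L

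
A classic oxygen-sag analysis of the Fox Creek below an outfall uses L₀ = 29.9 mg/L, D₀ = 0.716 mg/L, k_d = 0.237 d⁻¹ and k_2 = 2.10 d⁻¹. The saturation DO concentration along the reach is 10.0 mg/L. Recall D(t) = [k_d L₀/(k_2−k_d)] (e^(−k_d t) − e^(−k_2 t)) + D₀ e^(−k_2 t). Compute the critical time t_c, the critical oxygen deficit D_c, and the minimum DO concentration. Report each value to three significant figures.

t_c ≈ 1.06 d; D_c ≈ 2.63 mg/L; min DO ≈ 7.37 mg/L

At the critical point dD/dt = 0, so k_d L₀ e^(−k_d t) = k_2 D. Substituting D(t) from the Streeter–Phelps equation and solving for t gives
t_c = ln[(k_2/k_d)(1 − D₀(k_2−k_d)/(k_d L₀))] / (k_2−k_d).
Here k_2−k_d = 1.863 d⁻¹ and 1 − D₀(k_2−k_d)/(k_d L₀) = 1 − 0.716×1.863/(0.237×29.9) = 0.8118, so
t_c = ln(8.861 × 0.8118) / 1.863 = 1.973 / 1.863 = 1.059 d.
D_c = (k_d/k_2) L₀ e^(−k_d t_c) = (0.237/2.10) × 29.9 × e^(−0.237×1.059) = 0.1129 × 29.9 × 0.7780 = 2.625 mg/L.
Minimum DO = C_s − D_c = 10.0 − 2.625 = 7.375 mg/L.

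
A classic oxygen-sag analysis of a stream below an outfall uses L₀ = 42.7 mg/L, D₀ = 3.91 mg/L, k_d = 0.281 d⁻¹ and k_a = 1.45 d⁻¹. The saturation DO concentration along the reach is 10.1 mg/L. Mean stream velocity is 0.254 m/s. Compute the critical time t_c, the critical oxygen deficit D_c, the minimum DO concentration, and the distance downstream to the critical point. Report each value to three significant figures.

With k_a/k_d = 5.160 and 1 − D₀(k_a−k_d)/(k_d L₀) = 0.6191,
t_c = ln(5.160 × 0.6191) / (1.45 − 0.281) = ln(3.194) / 1.169 = 1.161/1.169 = 0.9935 d.
L(t_c) = L₀ e^(−k_d t_c) = 42.7 × 0.7564 = 32.30 mg/L, and at the critical point k_a D_c = k_d L, so D_c = (0.281/1.45) × 32.30 = 6.259 mg/L.
Minimum DO = C_s − D_c = 10.1 − 6.259 = 3.841 mg/L.
x_c = v t_c = 0.254 m/s × 0.9935 d × 86400 s/d = 21800 m ≈ 21.8 km.

t_c ≈ 0.994 d; D_c ≈ 6.26 mg/L; min DO ≈ 3.84 mg/L; x_c ≈ 21.8 km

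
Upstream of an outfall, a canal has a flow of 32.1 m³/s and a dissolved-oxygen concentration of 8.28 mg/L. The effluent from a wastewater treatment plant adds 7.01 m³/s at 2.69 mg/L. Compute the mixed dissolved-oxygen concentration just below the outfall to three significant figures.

Flow-weighted mixing: C = (Q_r C_r + Q_w C_w)/(Q_r + Q_w)
= (32.1×8.28 + 7.01×2.69)/(32.1 + 7.01) = 284.6/39.11 = 7.278 mg/L.

7.28 mg/L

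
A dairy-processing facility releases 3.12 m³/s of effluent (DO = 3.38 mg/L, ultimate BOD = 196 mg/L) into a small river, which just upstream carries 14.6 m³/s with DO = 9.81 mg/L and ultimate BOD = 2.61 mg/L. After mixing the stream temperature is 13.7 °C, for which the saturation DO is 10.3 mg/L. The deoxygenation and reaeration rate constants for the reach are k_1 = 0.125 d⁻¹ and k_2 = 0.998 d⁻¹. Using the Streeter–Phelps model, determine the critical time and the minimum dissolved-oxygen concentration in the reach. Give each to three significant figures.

t_c ≈ 1.96 d; minimum DO ≈ 6.70 mg/L

Mixed DO = (14.6×9.81 + 3.12×3.38)/(14.6+3.12) = 153.8/17.72 = 8.678 mg/L.
Mixed L₀ = (14.6×2.61 + 3.12×196)/(17.72) = 649.6/17.72 = 36.66 mg/L.
Initial deficit D₀ = C_s − DO₀ = 10.3 − 8.678 = 1.622 mg/L.
t_c = (1/0.8730) ln[(0.998/0.125)(1 − 1.622×0.8730/(0.125×36.66))] = 1.145 × ln(5.517) = 1.956 d.
D_c = (0.125/0.998) × 36.66 × e^(−0.125×1.956) = 0.1253 × 36.66 × 0.7831 = 3.596 mg/L.
Minimum DO = 10.3 − 3.596 = 6.704 mg/L.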